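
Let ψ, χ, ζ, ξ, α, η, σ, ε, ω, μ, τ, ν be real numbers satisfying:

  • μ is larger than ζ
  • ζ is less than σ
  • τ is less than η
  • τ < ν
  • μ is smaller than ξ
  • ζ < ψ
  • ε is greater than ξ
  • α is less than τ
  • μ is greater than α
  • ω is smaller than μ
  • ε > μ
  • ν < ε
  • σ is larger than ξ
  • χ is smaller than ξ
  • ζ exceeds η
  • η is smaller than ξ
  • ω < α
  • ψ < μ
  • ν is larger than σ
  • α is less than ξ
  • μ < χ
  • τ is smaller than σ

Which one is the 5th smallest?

ζ

The consecutive relations fix a unique order: ω < α < τ < η < ζ < ψ < μ < χ < ξ < σ < ν < ε.
The 5th smallest is ζ.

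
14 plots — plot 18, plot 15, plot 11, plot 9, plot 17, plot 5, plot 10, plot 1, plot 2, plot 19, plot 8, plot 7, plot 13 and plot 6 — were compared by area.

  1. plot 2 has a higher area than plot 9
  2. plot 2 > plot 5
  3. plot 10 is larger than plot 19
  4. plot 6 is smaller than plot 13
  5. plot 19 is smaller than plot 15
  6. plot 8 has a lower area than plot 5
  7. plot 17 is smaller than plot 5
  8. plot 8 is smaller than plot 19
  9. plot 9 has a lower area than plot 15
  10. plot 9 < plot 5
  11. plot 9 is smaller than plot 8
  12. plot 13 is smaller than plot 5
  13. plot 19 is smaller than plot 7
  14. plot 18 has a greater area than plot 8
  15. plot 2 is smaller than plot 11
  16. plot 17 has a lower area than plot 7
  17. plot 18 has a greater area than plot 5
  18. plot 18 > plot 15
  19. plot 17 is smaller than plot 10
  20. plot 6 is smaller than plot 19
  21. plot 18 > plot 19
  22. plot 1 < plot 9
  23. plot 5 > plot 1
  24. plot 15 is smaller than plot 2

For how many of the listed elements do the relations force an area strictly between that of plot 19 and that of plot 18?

Chaining upward from plot 19 reaches: plot 15, plot 2, plot 10, plot 11, plot 7.
Chaining downward from plot 18 reaches: plot 1, plot 6, plot 13, plot 9, plot 17, plot 8, plot 15, plot 5.
Strictly between plot 19 and plot 18 are those in both lists: plot 15 — 1 element.

1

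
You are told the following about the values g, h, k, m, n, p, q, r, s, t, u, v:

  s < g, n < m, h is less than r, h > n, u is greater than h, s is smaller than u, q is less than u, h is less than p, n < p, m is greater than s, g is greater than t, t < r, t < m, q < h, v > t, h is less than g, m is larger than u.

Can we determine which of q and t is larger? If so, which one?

Following every chain through q: above q we get h, r, g, p, u, m.
t is not reached, and no chain runs the other way from t to q.
So the given relations leave the order of q and t undetermined.

undetermined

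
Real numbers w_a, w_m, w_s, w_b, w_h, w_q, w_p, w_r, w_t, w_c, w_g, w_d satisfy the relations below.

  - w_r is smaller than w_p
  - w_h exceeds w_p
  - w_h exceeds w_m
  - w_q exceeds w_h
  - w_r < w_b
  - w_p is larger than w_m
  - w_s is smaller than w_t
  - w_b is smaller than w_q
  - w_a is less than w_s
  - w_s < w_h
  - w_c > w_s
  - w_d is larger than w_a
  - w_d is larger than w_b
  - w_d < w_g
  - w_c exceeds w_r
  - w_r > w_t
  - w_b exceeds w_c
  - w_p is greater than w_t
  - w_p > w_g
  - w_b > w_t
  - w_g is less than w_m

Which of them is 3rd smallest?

The consecutive relations fix a unique order: w_a < w_s < w_t < w_r < w_c < w_b < w_d < w_g < w_m < w_p < w_h < w_q.
Counting 3 from the smallest end gives w_t.

w_t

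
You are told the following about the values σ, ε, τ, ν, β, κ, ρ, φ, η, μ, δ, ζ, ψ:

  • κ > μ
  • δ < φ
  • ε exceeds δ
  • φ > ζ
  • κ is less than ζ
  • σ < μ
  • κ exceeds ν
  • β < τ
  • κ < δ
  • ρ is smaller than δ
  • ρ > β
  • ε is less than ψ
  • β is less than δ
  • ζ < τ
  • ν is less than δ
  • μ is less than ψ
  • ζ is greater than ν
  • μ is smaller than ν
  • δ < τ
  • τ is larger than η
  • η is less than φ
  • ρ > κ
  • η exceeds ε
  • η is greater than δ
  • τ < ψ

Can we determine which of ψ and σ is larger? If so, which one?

ψ

σ < μ and μ < ν give σ < ν.
Then ν < κ extends the chain to κ.
Then κ < ρ extends the chain to ρ.
Then ρ < δ extends the chain to δ.
With δ < ε: σ < μ < ν < κ < ρ < δ < ε.
Then ε < η extends the chain to η.
With η < τ: σ < μ < ν < κ < ρ < δ < ε < η < τ.
With τ < ψ: σ < μ < ν < κ < ρ < δ < ε < η < τ < ψ.
So ψ is larger.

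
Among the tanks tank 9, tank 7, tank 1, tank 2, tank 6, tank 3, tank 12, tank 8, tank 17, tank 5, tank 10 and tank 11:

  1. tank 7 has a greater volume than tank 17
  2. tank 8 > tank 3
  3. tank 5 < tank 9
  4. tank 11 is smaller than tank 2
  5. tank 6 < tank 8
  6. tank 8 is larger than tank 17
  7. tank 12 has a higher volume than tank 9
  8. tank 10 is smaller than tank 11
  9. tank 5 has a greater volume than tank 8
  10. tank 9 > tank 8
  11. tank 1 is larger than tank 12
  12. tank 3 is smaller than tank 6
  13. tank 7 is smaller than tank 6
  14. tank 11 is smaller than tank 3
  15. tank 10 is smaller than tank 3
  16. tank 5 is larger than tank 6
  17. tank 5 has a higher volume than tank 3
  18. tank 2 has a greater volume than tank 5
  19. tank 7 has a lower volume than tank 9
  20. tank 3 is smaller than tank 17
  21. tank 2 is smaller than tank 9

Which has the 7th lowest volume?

The consecutive relations fix a unique order: tank 10 < tank 11 < tank 3 < tank 17 < tank 7 < tank 6 < tank 8 < tank 5 < tank 2 < tank 9 < tank 12 < tank 1.
Counting 7 from the smallest end gives tank 8.

tank 8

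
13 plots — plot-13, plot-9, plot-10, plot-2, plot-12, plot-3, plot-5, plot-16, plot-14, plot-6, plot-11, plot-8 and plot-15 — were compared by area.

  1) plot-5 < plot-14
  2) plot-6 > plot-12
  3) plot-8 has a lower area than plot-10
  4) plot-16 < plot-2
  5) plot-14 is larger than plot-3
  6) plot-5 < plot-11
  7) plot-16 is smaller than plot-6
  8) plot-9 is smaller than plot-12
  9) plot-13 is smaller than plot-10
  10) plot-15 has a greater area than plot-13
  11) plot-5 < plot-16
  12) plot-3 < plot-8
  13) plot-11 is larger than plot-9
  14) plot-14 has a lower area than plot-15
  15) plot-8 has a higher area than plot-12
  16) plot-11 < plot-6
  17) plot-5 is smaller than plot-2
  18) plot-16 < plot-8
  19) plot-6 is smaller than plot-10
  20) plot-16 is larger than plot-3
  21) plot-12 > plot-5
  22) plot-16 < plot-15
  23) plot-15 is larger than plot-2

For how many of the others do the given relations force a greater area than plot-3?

7

Directly above plot-3: plot-16, plot-14, plot-8.
One step further: plot-6, plot-2, plot-15, plot-10 (7 so far).
Nothing else is reachable above plot-3; 7 in all.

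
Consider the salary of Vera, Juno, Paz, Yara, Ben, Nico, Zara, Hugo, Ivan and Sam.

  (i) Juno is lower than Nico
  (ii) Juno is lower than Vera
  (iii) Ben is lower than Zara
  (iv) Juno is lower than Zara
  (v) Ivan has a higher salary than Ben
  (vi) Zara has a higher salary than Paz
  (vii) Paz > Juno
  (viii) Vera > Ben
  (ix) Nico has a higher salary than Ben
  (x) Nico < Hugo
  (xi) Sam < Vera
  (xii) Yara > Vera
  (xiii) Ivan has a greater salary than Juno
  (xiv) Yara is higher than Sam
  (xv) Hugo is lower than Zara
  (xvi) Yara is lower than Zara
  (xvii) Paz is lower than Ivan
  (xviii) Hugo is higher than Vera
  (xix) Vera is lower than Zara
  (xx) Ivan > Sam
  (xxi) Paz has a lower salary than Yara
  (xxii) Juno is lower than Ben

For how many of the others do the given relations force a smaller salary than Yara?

5

From Yara the given relations immediately reach Sam, Paz, Vera.
From those, Juno, Ben — 5 in total.
No other element is forced below Yara by the given relations, so the count is 5.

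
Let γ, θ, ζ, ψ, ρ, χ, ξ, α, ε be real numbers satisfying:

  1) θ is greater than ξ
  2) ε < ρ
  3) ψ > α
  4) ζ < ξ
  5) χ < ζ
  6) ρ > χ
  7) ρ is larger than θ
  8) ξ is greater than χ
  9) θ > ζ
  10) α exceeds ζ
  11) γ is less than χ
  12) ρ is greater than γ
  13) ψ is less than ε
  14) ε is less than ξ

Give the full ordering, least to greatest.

γ < χ < ζ < α < ψ < ε < ξ < θ < ρ

The consecutive links are each given: γ < χ; χ < ζ; ζ < α; α < ψ; ψ < ε; ε < ξ; ξ < θ; θ < ρ.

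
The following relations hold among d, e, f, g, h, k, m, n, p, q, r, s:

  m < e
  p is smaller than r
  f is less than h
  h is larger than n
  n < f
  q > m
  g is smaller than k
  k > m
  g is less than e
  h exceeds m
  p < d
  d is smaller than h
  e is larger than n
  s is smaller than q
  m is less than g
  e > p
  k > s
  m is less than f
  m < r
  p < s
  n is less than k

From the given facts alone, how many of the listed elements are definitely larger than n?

4

The elements the relations force above n are f, h, e, k — no chain reaches any other.
That is 4.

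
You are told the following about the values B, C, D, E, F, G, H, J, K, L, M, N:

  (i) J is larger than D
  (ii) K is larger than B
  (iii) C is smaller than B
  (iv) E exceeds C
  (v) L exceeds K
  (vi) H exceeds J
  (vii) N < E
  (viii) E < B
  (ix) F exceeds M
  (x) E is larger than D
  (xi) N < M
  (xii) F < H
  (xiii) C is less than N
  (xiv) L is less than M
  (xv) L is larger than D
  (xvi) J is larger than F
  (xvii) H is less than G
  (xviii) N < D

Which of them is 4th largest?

F

Chaining the given pairs: C < N < D < E < B < K < L < M < F < J < H < G.
Counting 4 from the largest end gives F.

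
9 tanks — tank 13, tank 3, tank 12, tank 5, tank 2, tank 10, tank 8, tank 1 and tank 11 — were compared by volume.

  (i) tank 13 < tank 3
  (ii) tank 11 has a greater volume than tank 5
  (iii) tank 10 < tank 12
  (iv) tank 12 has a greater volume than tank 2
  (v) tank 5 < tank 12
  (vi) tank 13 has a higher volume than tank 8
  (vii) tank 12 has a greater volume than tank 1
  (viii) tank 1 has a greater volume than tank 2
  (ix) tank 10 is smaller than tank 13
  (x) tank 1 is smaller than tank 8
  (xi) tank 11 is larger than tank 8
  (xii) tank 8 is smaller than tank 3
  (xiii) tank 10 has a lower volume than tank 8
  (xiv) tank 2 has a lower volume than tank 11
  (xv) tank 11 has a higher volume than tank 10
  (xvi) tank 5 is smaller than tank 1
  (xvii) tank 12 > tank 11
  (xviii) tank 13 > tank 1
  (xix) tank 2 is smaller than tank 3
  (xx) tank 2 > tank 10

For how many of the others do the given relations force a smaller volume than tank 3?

The elements the relations force below tank 3 are tank 10, tank 5, tank 2, tank 1, tank 8, tank 13 — no chain reaches any other.
That is 6.

6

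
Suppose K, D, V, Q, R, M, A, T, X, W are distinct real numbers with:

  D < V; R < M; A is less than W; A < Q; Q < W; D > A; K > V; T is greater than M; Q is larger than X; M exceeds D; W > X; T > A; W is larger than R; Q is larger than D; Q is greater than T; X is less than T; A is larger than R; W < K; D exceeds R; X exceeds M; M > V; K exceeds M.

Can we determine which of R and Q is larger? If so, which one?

Q

R < A and A < D give R < D.
Then D < V extends the chain to V.
Then V < M extends the chain to M.
Then M < X extends the chain to X.
With X < T: R < A < D < V < M < X < T.
With T < Q: R < A < D < V < M < X < T < Q.
So Q is larger.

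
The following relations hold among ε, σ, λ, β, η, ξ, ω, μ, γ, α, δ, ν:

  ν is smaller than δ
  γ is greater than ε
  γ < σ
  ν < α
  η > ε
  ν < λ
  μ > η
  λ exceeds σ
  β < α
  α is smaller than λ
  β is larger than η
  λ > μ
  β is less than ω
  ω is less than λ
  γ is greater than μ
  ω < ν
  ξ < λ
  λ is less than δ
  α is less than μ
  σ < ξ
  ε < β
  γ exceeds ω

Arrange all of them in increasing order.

ε < η < β < ω < ν < α < μ < γ < σ < ξ < λ < δ

The consecutive links are each given: ε < η; η < β; β < ω; ω < ν; ν < α; α < μ; μ < γ; γ < σ; σ < ξ; ξ < λ; λ < δ.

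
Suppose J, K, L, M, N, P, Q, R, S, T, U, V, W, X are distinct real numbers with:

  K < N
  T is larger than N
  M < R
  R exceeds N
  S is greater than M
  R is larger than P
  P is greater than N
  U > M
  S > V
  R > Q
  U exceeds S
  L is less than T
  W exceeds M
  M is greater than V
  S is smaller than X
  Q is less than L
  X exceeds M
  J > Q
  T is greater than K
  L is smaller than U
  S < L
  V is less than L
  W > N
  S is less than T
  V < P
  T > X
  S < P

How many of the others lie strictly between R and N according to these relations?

1

The relations place N below R. An element lies strictly between them when it is forced above N and also forced below R.
Above N: {W, P, T}. Below R: {K, V, M, S, P, Q}.
Intersection: {P} — 1.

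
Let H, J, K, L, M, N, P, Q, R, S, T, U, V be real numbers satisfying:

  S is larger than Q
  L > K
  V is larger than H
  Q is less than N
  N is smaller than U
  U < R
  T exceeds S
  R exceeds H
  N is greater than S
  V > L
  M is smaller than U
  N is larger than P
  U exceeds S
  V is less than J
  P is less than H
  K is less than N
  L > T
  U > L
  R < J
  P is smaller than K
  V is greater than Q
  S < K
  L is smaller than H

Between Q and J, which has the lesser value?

Following the relations from Q: Q < S < K < L < H < R < J.
So Q < J; Q is the smaller of the two.

Q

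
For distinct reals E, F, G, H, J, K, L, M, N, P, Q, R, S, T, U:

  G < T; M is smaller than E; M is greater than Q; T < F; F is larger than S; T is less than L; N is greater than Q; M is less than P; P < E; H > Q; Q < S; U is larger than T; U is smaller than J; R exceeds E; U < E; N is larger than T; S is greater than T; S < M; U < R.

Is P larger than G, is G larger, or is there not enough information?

P

The relevant relations are G < T; T < S; S < M; M < P.
Together: G < T < S < M < P.
So P is larger.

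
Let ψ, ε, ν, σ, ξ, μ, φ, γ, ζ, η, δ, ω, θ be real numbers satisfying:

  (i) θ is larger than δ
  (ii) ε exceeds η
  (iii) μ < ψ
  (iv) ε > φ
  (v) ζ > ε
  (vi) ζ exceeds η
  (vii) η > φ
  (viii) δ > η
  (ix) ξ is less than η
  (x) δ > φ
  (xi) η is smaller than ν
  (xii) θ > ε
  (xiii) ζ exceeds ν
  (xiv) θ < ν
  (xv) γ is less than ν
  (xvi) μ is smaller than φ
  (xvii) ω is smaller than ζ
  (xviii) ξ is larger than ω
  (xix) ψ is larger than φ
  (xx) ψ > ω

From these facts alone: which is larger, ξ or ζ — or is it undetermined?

Following the relations from ξ: ξ < η < δ < θ < ν < ζ.
So ζ is larger.

ζ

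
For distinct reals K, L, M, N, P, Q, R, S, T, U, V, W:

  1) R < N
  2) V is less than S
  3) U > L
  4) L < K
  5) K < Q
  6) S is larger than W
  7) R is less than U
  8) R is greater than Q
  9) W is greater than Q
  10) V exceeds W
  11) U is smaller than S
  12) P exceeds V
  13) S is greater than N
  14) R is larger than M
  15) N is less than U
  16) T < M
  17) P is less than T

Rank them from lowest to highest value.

L < K < Q < W < V < P < T < M < R < N < U < S

Nothing is placed below L, so it is least; from there L < K; K < Q; Q < W; W < V; V < P; P < T; T < M; M < R; R < N; N < U; U < S, each given directly.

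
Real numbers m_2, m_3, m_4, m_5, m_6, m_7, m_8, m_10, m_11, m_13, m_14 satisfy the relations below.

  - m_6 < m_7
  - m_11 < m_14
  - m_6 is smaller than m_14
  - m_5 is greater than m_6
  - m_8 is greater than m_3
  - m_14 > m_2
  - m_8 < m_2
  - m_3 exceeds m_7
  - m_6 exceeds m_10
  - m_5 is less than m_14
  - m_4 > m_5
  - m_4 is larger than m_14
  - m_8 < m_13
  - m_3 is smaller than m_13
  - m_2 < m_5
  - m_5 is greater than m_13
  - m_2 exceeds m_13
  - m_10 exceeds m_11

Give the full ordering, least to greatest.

m_11 < m_10 < m_6 < m_7 < m_3 < m_8 < m_13 < m_2 < m_5 < m_14 < m_4

Nothing is placed below m_11, so it is least; from there m_11 < m_10; m_10 < m_6; m_6 < m_7; m_7 < m_3; m_3 < m_8; m_8 < m_13; m_13 < m_2; m_2 < m_5; m_5 < m_14; m_14 < m_4, each given directly.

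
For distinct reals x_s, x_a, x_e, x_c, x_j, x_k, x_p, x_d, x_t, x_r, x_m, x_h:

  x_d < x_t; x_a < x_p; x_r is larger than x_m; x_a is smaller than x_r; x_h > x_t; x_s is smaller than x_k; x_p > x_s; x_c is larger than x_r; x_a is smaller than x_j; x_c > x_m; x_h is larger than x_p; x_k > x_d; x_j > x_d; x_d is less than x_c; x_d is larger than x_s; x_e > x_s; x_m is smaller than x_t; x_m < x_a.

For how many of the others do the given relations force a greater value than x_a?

From x_a the given relations immediately reach x_r, x_j, x_p.
From those, x_c, x_h — 5 in total.
No other element is forced above x_a by the given relations, so the count is 5.

5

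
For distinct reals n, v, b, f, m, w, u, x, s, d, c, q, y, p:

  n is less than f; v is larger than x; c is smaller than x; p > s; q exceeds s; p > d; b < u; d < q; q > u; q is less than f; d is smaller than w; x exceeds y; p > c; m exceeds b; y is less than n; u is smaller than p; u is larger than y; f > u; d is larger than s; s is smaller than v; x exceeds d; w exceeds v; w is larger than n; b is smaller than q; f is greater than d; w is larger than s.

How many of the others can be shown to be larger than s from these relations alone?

The elements the relations force above s are d, x, v, p, q, w, f — no chain reaches any other.
That is 7.

7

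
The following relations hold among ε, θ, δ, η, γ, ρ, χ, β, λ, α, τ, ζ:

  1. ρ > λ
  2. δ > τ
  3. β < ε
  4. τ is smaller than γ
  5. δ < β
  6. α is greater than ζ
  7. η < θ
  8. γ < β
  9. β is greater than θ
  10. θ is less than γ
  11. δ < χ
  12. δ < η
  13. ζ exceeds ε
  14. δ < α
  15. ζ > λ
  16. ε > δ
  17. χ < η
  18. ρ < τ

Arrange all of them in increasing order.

The consecutive links are each given: λ < ρ; ρ < τ; τ < δ; δ < χ; χ < η; η < θ; θ < γ; γ < β; β < ε; ε < ζ; ζ < α.

λ < ρ < τ < δ < χ < η < θ < γ < β < ε < ζ < α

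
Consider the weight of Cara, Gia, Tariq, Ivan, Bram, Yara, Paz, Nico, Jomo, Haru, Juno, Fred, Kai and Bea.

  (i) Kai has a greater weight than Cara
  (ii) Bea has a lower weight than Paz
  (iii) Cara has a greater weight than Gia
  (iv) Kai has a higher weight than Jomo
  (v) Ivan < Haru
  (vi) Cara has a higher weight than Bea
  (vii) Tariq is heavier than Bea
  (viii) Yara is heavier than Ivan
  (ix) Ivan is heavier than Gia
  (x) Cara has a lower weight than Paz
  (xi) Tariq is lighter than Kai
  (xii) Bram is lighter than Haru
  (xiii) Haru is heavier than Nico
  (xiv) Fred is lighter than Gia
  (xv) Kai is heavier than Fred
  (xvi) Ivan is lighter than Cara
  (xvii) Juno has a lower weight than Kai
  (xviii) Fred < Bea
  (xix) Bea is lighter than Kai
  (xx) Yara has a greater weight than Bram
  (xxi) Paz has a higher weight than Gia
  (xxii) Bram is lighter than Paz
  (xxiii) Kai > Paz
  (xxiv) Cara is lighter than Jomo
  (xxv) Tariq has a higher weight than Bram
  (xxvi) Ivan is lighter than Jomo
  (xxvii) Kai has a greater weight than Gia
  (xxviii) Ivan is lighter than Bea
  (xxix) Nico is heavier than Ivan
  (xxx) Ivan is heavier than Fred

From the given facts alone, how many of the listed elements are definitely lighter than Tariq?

Directly below Tariq: Bram, Bea.
One step further: Fred, Ivan (4 so far).
One step further: Gia (5 so far).
Nothing else is reachable below Tariq; 5 in all.

5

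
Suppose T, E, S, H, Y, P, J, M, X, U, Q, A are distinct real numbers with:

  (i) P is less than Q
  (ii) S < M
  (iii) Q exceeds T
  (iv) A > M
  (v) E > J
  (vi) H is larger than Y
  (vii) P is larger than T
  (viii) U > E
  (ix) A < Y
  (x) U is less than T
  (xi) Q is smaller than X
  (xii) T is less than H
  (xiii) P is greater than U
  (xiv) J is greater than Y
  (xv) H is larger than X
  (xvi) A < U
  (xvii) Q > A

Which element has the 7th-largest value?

E

The consecutive relations fix a unique order: S < M < A < Y < J < E < U < T < P < Q < X < H.
The 7th largest is E.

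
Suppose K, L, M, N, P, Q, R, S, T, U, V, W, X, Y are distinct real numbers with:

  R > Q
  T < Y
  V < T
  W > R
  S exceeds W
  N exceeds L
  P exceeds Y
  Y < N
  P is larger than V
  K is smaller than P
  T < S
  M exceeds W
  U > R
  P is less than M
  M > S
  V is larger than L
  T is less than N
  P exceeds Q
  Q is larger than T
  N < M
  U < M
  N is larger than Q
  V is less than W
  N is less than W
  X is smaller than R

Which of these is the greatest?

L is not greatest since L < N; V is not greatest since V < T; X is not greatest since X < R; T is not greatest since T < Y; Y is not greatest since Y < N; Q is not greatest since Q < R; R is not greatest since R < U; K is not greatest since K < P; N is not greatest since N < W; W is not greatest since W < S; S is not greatest since S < M; P is not greatest since P < M; U is not greatest since U < M.
Only M has nothing above it, so M is the greatest.

M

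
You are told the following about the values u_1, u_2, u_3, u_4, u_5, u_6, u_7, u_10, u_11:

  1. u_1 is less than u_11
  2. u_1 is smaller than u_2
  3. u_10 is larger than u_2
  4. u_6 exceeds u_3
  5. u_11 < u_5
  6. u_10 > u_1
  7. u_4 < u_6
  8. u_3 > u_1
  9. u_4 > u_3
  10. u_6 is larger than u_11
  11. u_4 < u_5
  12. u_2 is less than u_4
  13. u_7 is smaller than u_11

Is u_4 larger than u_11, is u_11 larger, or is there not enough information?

undetermined

Following every chain through u_11: above u_11 we get u_6, u_5; below u_11 we get u_7, u_1.
u_4 is not reached, and no chain runs the other way from u_4 to u_11.
So the given relations leave the order of u_11 and u_4 undetermined.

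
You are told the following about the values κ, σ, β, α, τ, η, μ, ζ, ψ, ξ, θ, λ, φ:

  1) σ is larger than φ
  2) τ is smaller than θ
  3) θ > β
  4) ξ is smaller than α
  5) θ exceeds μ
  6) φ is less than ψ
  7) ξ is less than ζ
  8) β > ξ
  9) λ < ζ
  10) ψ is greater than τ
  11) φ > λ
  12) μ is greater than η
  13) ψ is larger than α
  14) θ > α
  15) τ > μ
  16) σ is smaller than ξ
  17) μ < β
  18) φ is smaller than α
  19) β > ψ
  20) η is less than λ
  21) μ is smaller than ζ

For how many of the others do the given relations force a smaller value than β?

9

Directly below β: ξ, μ, ψ.
One step further: η, φ, σ, α, τ (8 so far).
One step further: λ (9 so far).
No other element is forced below β by the given relations, so the count is 9.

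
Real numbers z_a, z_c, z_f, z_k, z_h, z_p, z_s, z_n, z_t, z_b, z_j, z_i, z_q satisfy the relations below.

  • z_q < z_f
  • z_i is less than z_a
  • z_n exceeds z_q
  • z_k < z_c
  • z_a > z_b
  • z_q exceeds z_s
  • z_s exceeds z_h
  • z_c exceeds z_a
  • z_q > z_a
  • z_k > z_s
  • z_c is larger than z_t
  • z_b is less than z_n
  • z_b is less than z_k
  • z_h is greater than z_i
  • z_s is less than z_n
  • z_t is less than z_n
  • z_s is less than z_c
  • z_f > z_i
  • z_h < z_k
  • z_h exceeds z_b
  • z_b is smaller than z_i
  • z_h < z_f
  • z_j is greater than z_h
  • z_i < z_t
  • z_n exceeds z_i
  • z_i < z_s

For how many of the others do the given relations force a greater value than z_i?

10

Directly above z_i: z_a, z_t, z_h, z_s, z_n, z_f.
One step further: z_j, z_q, z_k, z_c (10 so far).
No other element is forced above z_i by the given relations, so the count is 10.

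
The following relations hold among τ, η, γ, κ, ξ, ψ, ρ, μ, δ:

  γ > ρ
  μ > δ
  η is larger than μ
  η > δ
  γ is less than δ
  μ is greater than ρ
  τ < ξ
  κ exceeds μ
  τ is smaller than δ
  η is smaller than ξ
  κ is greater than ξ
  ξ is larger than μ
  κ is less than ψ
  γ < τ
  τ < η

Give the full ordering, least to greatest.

The consecutive links are each given: ρ < γ; γ < τ; τ < δ; δ < μ; μ < η; η < ξ; ξ < κ; κ < ψ.

ρ < γ < τ < δ < μ < η < ξ < κ < ψ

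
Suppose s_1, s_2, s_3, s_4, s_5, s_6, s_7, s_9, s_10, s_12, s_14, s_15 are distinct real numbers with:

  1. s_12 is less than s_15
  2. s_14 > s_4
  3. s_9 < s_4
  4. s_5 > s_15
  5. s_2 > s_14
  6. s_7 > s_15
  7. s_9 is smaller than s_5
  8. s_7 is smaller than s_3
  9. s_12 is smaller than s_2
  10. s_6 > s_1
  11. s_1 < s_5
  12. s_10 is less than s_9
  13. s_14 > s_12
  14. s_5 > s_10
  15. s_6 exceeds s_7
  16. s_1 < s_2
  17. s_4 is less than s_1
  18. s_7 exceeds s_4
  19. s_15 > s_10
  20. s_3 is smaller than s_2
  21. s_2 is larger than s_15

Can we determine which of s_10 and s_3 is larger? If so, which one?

s_10 < s_9 and s_9 < s_4 give s_10 < s_4.
Then s_4 < s_7 extends the chain to s_7.
Then s_7 < s_3 extends the chain to s_3.
So s_3 is larger.

s_3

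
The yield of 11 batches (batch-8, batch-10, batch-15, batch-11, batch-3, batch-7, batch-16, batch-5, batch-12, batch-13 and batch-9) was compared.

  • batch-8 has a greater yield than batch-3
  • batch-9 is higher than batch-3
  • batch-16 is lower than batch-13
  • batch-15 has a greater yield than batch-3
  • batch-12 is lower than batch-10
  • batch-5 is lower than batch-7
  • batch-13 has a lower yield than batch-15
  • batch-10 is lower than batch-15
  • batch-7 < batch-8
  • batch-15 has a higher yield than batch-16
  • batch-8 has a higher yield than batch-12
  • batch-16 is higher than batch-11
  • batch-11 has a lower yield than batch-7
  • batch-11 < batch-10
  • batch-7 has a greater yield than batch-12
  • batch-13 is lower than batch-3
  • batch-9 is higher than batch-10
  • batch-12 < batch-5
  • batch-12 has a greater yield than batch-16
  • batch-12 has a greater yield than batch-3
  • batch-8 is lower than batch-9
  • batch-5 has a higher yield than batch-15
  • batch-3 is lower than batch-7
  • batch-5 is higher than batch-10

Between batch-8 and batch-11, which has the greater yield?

Link the given pairs in sequence: batch-11 < batch-16; batch-16 < batch-13; batch-13 < batch-3; batch-3 < batch-12; batch-12 < batch-10; batch-10 < batch-15; batch-15 < batch-5; batch-5 < batch-7; batch-7 < batch-8.
Chaining these gives batch-11 < batch-16 < batch-13 < batch-3 < batch-12 < batch-10 < batch-15 < batch-5 < batch-7 < batch-8.
So batch-11 < batch-8; batch-8 is the higher of the two.

batch-8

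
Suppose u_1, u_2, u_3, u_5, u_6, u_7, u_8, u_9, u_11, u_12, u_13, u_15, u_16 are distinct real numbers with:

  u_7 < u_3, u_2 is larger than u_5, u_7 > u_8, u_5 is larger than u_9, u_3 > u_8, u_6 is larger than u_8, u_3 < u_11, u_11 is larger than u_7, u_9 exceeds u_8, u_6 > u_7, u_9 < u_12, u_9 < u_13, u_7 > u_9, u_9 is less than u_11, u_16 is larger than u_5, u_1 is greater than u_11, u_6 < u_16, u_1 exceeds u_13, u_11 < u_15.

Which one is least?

u_8

u_9 is not least since u_8 < u_9; u_7 is not least since u_8 < u_7; u_5 is not least since u_9 < u_5; u_6 is not least since u_7 < u_6; u_3 is not least since u_8 < u_3; u_13 is not least since u_9 < u_13; u_11 is not least since u_3 < u_11; u_12 is not least since u_9 < u_12; u_1 is not least since u_11 < u_1; u_2 is not least since u_5 < u_2; u_15 is not least since u_11 < u_15; u_16 is not least since u_6 < u_16.
Only u_8 has nothing below it, so u_8 is the least.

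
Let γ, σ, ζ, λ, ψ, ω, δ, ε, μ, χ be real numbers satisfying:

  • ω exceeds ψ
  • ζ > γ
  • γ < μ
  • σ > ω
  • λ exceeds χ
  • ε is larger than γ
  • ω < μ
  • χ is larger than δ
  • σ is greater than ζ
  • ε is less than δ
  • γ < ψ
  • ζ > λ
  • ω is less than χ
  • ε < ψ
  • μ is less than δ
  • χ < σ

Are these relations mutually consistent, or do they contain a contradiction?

consistent

The single ordering γ < ε < ψ < ω < μ < δ < χ < λ < ζ < σ satisfies every listed relation, so no contradiction arises.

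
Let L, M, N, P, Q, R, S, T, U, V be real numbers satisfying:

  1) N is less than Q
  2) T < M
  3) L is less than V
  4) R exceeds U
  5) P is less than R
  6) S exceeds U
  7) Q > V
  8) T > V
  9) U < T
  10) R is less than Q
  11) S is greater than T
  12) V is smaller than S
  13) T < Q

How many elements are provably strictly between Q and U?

2

Chaining upward from U reaches: R, T, M, S.
Chaining downward from Q reaches: L, P, R, V, N, T.
Strictly between U and Q are those in both lists: R, T — 2 elements.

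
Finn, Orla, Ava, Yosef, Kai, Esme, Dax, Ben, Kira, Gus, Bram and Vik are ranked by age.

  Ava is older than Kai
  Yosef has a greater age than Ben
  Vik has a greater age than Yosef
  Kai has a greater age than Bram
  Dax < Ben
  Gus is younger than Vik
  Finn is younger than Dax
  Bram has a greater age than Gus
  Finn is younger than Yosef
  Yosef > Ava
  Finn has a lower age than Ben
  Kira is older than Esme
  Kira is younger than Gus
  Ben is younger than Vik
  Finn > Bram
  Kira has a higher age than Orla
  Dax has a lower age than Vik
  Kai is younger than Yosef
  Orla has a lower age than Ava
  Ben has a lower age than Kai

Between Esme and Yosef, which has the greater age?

Following the relations from Esme: Esme < Kira < Gus < Bram < Finn < Dax < Ben < Kai < Ava < Yosef.
So Esme < Yosef; Yosef is the older of the two.

Yosef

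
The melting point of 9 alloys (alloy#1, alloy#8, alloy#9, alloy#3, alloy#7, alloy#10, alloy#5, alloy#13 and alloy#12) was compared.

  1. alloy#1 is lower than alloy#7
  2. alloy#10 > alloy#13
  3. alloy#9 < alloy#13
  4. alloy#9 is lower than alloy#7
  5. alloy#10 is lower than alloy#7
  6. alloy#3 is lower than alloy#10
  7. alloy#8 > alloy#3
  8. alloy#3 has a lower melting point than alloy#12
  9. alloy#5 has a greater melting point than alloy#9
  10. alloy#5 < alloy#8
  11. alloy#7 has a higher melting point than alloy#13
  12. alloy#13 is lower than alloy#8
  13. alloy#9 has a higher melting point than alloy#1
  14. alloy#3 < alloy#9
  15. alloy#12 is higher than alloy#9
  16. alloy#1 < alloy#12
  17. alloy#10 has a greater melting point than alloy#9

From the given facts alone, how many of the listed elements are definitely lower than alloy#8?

From alloy#8 the given relations immediately reach alloy#3, alloy#13, alloy#5.
From those, alloy#9 — 4 in total.
From those, alloy#1 — 5 in total.
Nothing else is reachable below alloy#8; 5 in all.

5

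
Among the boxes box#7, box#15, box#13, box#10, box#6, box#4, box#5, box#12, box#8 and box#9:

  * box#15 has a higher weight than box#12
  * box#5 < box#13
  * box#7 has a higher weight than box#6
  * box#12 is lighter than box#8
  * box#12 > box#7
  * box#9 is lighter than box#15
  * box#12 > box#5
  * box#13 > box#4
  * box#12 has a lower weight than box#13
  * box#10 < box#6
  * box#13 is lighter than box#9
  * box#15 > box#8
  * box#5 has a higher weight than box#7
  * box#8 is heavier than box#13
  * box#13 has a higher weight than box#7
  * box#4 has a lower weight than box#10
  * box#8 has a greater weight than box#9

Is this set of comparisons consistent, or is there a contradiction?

The single ordering box#4 < box#10 < box#6 < box#7 < box#5 < box#12 < box#13 < box#9 < box#8 < box#15 satisfies every listed relation, so no contradiction arises.

consistent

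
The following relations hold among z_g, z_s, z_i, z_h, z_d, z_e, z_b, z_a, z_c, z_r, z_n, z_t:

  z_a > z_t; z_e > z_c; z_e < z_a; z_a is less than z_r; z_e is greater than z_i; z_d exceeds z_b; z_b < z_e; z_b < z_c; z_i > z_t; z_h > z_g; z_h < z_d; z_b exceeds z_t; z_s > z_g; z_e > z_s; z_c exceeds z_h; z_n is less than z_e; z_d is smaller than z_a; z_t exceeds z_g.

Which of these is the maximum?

z_g is not greatest since z_g < z_t; z_t is not greatest since z_t < z_b; z_b is not greatest since z_b < z_d; z_n is not greatest since z_n < z_e; z_i is not greatest since z_i < z_e; z_h is not greatest since z_h < z_d; z_c is not greatest since z_c < z_e; z_d is not greatest since z_d < z_a; z_s is not greatest since z_s < z_e; z_e is not greatest since z_e < z_a; z_a is not greatest since z_a < z_r.
Only z_r has nothing above it, so z_r is the maximum.

z_r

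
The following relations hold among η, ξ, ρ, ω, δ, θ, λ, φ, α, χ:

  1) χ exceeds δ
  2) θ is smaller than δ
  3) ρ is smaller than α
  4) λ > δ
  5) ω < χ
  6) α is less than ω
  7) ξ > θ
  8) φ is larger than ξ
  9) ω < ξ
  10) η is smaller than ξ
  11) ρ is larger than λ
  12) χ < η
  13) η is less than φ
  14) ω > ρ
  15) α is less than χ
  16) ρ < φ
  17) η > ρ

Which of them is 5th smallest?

α

Piecing the relations together gives one ordering: θ < δ < λ < ρ < α < ω < χ < η < ξ < φ.
Counting 5 from the smallest end gives α.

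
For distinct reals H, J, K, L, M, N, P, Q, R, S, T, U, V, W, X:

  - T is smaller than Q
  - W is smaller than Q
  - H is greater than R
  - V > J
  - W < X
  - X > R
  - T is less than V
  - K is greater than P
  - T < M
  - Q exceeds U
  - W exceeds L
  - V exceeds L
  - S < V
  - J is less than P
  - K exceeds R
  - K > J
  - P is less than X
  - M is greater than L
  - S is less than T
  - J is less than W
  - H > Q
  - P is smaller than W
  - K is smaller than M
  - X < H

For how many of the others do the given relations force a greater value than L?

6

From L the given relations immediately reach W, M, V.
From those, X, Q — 5 in total.
From those, H — 6 in total.
No other element is forced above L by the given relations, so the count is 6.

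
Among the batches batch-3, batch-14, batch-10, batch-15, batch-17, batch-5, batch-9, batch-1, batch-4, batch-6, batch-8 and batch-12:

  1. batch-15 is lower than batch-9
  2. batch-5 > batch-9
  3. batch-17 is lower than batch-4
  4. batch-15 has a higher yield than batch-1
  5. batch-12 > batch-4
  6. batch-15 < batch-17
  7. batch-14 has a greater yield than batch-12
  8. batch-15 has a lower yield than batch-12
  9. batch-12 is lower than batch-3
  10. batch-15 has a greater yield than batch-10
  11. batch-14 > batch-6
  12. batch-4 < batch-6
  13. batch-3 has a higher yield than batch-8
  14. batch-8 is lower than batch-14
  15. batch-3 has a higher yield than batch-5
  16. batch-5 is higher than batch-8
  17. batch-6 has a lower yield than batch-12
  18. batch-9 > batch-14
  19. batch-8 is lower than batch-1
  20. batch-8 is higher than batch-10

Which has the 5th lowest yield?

Chaining the given pairs: batch-10 < batch-8 < batch-1 < batch-15 < batch-17 < batch-4 < batch-6 < batch-12 < batch-14 < batch-9 < batch-5 < batch-3.
Counting 5 from the smallest end gives batch-17.

batch-17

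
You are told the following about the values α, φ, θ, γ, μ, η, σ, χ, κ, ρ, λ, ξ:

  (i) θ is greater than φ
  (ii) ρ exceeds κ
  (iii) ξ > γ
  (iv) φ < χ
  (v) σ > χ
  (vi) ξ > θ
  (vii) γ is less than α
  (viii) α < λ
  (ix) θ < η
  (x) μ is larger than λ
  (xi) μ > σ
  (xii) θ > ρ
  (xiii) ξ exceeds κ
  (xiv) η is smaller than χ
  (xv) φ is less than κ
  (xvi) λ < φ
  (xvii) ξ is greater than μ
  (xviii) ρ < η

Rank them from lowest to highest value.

γ < α < λ < φ < κ < ρ < θ < η < χ < σ < μ < ξ

Each adjacent pair is fixed by a given relation: γ < α; α < λ; λ < φ; φ < κ; κ < ρ; ρ < θ; θ < η; η < χ; χ < σ; σ < μ; μ < ξ. Chaining them end to end gives the full order.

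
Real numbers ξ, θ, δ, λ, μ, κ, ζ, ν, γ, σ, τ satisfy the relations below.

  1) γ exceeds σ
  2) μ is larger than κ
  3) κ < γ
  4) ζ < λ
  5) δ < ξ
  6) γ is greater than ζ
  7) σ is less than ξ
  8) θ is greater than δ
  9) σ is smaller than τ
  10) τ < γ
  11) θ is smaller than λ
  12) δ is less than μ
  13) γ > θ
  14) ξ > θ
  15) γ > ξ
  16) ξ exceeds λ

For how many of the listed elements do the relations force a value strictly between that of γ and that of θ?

2

The relations place θ below γ. An element lies strictly between them when it is forced above θ and also forced below γ.
Above θ: {λ, ξ}. Below γ: {δ, ζ, λ, κ, σ, τ, ξ}.
Intersection: {λ, ξ} — 2.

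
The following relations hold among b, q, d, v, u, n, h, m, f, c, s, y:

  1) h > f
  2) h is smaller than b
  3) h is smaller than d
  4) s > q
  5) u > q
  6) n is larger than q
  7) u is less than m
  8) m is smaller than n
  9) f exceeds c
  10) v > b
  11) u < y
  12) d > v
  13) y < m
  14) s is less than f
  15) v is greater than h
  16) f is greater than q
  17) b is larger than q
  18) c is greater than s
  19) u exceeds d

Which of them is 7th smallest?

The consecutive relations fix a unique order: q < s < c < f < h < b < v < d < u < y < m < n.
Counting 7 from the smallest end gives v.

v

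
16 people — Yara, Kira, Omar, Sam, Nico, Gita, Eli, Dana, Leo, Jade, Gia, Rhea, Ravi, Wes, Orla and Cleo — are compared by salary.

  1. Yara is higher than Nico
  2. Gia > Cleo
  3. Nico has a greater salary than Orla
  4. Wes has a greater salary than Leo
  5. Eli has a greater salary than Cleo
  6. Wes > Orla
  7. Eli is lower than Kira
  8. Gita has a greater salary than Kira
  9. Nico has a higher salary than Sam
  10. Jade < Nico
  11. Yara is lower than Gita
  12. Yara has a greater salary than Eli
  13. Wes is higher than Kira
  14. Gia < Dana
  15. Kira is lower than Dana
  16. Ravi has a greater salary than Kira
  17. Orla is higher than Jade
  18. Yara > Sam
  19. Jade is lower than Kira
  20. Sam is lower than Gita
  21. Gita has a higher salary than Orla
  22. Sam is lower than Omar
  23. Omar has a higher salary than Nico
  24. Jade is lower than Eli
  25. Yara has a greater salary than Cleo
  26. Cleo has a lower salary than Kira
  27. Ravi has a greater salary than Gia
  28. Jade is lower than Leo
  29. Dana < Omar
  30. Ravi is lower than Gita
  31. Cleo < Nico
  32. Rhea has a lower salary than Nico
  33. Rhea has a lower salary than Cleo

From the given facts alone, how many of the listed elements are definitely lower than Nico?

From Nico the given relations immediately reach Jade, Rhea, Cleo, Sam, Orla.
No other element is forced below Nico by the given relations, so the count is 5.

5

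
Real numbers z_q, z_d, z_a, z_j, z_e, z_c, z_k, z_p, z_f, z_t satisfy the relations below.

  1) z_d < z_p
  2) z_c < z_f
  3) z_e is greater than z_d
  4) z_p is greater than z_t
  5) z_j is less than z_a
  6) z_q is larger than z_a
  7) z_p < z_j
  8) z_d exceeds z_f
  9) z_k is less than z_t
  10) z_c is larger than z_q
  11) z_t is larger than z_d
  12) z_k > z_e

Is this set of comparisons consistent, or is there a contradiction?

We have z_f < z_d stated directly, yet also z_d < z_e < z_k < z_t < z_p < z_j < z_a < z_q < z_c < z_f by chaining the others — so z_d < z_f. Contradiction.

inconsistent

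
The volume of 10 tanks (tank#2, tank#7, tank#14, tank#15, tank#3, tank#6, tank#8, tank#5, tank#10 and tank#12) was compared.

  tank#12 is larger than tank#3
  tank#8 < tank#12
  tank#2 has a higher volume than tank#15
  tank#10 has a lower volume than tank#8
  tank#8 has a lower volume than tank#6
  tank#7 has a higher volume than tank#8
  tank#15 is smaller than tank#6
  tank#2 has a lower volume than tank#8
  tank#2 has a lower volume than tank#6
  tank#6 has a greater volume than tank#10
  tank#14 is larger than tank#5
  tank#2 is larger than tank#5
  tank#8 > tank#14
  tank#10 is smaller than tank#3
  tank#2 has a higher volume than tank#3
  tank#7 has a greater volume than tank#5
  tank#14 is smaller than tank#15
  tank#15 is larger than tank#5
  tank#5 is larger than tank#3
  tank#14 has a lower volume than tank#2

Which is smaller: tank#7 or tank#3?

Link the given pairs in sequence: tank#3 < tank#5; tank#5 < tank#15; tank#15 < tank#2; tank#2 < tank#8; tank#8 < tank#7.
Chaining these gives tank#3 < tank#5 < tank#15 < tank#2 < tank#8 < tank#7.
So tank#3 < tank#7; tank#3 is the smaller of the two.

tank#3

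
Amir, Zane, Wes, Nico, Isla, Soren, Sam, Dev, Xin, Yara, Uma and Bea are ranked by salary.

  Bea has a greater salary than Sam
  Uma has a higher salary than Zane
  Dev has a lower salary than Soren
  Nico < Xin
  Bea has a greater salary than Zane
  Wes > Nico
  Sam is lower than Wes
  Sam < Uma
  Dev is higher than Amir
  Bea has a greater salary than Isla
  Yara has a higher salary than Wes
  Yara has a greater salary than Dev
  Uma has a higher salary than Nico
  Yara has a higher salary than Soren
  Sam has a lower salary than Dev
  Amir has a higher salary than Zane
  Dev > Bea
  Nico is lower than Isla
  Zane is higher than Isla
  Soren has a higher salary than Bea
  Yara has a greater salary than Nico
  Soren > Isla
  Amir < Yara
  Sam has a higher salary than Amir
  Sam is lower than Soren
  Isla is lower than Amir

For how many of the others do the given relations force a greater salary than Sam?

6

Directly above Sam: Uma, Bea, Dev, Soren, Wes.
One step further: Yara (6 so far).
No other element is forced above Sam by the given relations, so the count is 6.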